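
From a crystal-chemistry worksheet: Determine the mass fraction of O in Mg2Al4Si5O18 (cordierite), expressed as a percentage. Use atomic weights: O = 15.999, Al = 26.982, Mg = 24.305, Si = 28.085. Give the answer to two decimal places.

Formula mass = 2×24.305 + 4×26.982 + 5×28.085 + 18×15.999 = 584.945 g/mol, of which 287.982 g is O.
So O makes up 287.982/584.945 = 0.4923 of the mass, i.e. 49.23%.

49.23 weight percent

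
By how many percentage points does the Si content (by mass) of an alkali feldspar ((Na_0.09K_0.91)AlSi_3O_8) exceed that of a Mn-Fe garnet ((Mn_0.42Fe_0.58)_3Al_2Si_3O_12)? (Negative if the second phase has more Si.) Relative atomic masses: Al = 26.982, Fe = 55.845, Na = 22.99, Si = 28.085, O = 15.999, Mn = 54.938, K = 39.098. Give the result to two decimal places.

Si in (Na_0.09K_0.91)AlSi_3O_8: molar mass 276.877 g/mol; 3×28.085 = 84.255 g → 30.43 wt%.
Si in (Mn_0.42Fe_0.58)_3Al_2Si_3O_12: molar mass 496.599 g/mol; 3×28.085 = 84.255 g → 16.97 wt%.
Difference = 30.43 − 16.97 = 13.46 percentage points.

13.46 percentage points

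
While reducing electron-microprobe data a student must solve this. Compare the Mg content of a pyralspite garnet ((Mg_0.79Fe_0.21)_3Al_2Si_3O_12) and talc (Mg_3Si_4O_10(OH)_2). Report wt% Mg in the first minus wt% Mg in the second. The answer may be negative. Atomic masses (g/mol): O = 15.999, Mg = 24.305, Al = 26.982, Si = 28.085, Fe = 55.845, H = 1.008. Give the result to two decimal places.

M((Mg_0.79Fe_0.21)_3Al_2Si_3O_12) = 422.992 g/mol, so wt% Mg = 57.603/422.992 × 100 = 13.62%.
M(Mg_3Si_4O_10(OH)_2) = 379.259 g/mol, so wt% Mg = 72.915/379.259 × 100 = 19.23%.
13.62 − 19.23 = -5.61 pp.

-5.61 percentage points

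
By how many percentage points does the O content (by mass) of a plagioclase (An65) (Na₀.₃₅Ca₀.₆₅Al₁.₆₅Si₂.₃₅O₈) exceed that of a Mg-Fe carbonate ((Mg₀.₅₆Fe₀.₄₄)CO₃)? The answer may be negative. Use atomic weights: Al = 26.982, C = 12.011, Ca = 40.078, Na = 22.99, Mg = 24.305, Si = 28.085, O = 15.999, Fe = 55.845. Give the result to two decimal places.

-1.93 percentage points

O in Na₀.₃₅Ca₀.₆₅Al₁.₆₅Si₂.₃₅O₈: molar mass 272.609 g/mol; 8×15.999 = 127.992 g → 46.95 wt%.
O in (Mg₀.₅₆Fe₀.₄₄)CO₃: molar mass 98.191 g/mol; 3×15.999 = 47.997 g → 48.88 wt%.
Difference = 46.95 − 48.88 = -1.93 percentage points.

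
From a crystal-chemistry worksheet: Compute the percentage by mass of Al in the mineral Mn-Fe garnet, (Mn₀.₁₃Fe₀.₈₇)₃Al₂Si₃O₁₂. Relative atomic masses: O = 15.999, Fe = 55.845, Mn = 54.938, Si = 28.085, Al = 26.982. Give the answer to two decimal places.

10.85 wt%

Molar mass of (Mn₀.₁₃Fe₀.₈₇)₃Al₂Si₃O₁₂: 0.39·54.938 + 2.61·55.845 + 2·26.982 + 3·28.085 + 12·15.999 = 497.388 g/mol.
Mass of Al per formula unit: 2 × 26.982 = 53.964 g.
Weight fraction Al = 53.964 / 497.388 = 0.1085.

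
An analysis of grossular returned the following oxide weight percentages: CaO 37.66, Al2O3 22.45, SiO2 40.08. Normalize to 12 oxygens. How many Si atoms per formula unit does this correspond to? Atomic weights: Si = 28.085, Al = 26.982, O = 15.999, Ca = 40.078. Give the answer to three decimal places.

3.002 Si apfu

CaO: 37.66/56.077 = 0.67158 mol → 0.67158 mol Ca, 0.67158 mol O.
Al2O3: 22.45/101.961 = 0.22018 mol → 0.44036 mol Al, 0.66054 mol O.
SiO2: 40.08/60.083 = 0.66708 mol → 0.66708 mol Si, 1.33416 mol O.
Total oxygen = 2.66628 mol. Normalization factor = 12/2.66628 = 4.50065.
Si per 12 O = 0.66708 × 4.50065 = 3.002.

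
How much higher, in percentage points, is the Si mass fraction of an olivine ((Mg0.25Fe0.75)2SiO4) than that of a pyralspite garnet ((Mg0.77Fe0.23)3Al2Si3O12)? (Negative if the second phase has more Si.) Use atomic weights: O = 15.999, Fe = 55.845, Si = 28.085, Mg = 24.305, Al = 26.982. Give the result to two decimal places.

Si in (Mg0.25Fe0.75)2SiO4: molar mass 188.001 g/mol; 1×28.085 = 28.085 g → 14.94 wt%.
Si in (Mg0.77Fe0.23)3Al2Si3O12: molar mass 424.885 g/mol; 3×28.085 = 84.255 g → 19.83 wt%.
Difference = 14.94 − 19.83 = -4.89 percentage points.

-4.89 percentage points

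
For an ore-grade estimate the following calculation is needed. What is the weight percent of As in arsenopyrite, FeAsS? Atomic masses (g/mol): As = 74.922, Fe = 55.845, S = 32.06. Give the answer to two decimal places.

M(FeAsS) = 162.827 g/mol.
As contributes 1 × 74.922 = 74.922 g per mole.
74.922/162.827 = 0.4601 → 46.01%.

46.01 mass %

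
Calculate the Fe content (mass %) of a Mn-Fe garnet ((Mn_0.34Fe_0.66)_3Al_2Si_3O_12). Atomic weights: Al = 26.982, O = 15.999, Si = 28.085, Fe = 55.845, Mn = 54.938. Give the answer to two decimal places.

22.26 mass %

Formula mass = 1.02×54.938 + 1.98×55.845 + 2×26.982 + 3×28.085 + 12×15.999 = 496.817 g/mol, of which 110.573 g is Fe.
So Fe makes up 110.573/496.817 = 0.2226 of the mass, i.e. 22.26%.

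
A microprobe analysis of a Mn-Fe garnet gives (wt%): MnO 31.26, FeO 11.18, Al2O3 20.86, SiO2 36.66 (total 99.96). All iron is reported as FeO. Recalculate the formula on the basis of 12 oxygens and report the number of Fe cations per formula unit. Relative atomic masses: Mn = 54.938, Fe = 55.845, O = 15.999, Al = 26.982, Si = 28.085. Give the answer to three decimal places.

31.26 wt% MnO ÷ 70.937 g/mol = 0.44067 mol, giving 0.44067 Mn and 0.44067 O.
11.18 wt% FeO ÷ 71.844 g/mol = 0.15561 mol, giving 0.15561 Fe and 0.15561 O.
20.86 wt% Al2O3 ÷ 101.961 g/mol = 0.20459 mol, giving 0.40918 Al and 0.61377 O.
36.66 wt% SiO2 ÷ 60.083 g/mol = 0.61016 mol, giving 0.61016 Si and 1.22032 O.
Oxygen sums to 2.43037; scaling by 12/2.43037 = 4.93752 puts the formula on 12 O.
Fe: 0.15561 × 4.93752 = 0.768 atoms per formula unit.

0.768 Fe apfu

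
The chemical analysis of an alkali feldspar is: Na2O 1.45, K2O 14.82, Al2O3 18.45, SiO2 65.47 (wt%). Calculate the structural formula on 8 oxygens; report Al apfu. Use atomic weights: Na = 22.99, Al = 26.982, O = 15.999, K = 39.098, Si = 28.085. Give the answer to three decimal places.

0.997 Al apfu

1.45 wt% Na2O ÷ 61.979 g/mol = 0.02340 mol, giving 0.04680 Na and 0.02340 O.
14.82 wt% K2O ÷ 94.195 g/mol = 0.15733 mol, giving 0.31466 K and 0.15733 O.
18.45 wt% Al2O3 ÷ 101.961 g/mol = 0.18095 mol, giving 0.36190 Al and 0.54285 O.
65.47 wt% SiO2 ÷ 60.083 g/mol = 1.08966 mol, giving 1.08966 Si and 2.17932 O.
Oxygen sums to 2.90290; scaling by 8/2.90290 = 2.75586 puts the formula on 8 O.
Al: 0.36190 × 2.75586 = 0.997 atoms per formula unit.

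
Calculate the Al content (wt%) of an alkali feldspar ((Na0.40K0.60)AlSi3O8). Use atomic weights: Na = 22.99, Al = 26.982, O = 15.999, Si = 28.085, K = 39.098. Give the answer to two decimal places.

9.92 wt%

Formula mass = 0.40*22.99 + 0.60*39.098 + 1*26.982 + 3*28.085 + 8*15.999 = 271.884 g/mol, of which 26.982 g is Al.
So Al makes up 26.982/271.884 = 0.0992 of the mass, i.e. 9.92%.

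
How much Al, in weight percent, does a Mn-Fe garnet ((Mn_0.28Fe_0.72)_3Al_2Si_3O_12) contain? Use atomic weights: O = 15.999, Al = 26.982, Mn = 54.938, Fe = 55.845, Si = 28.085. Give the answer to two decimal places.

10.86 weight percent

Molar mass of (Mn_0.28Fe_0.72)_3Al_2Si_3O_12: 0.84×54.938 + 2.16×55.845 + 2×26.982 + 3×28.085 + 12×15.999 = 496.980 g/mol.
Mass of Al per formula unit: 2 × 26.982 = 53.964 g.
Weight fraction Al = 53.964 / 496.980 = 0.1086.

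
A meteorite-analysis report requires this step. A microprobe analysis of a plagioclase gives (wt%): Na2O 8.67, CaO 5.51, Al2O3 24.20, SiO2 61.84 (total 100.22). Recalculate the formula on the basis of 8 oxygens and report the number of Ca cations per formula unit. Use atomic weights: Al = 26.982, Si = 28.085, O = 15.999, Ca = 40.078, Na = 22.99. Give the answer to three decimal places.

0.261 Ca apfu

Na2O (M=61.979): mol = 0.13989; Na = 0.27978, O = 0.13989.
CaO (M=56.077): mol = 0.09826; Ca = 0.09826, O = 0.09826.
Al2O3 (M=101.961): mol = 0.23735; Al = 0.47470, O = 0.71205.
SiO2 (M=60.083): mol = 1.02924; Si = 1.02924, O = 2.05848.
ΣO = 3.00868; factor = 8/ΣO = 2.65897.
Ca apfu = 0.09826 × 2.65897 = 0.261.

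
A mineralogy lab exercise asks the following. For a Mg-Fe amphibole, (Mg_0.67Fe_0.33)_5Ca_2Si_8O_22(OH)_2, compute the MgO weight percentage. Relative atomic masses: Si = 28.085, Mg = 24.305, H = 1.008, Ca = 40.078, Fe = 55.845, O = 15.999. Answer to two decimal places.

15.62 wt%

M((Mg_0.67Fe_0.33)_5Ca_2Si_8O_22(OH)_2) = 864.394 g/mol; M(MgO) = 40.304 g/mol.
Moles MgO per formula unit = 3.35 Mg ÷ 1 = 3.3500.
MgO fraction = (3.3500 × 40.304) / 864.394 = 135.018/864.394 = 0.1562.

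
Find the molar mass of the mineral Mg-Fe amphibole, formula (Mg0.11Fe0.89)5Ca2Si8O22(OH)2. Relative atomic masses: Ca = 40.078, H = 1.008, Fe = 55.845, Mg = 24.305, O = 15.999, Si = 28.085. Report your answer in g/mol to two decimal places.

952.71 g/mol

M = 0.55×24.305 + 4.45×55.845 + 2×40.078 + 8×28.085 + 24×15.999 + 2×1.008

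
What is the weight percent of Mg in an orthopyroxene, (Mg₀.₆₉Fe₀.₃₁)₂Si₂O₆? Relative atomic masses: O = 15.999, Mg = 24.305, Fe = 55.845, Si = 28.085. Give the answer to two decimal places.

15.22 weight percent

M((Mg₀.₆₉Fe₀.₃₁)₂Si₂O₆) = 220.329 g/mol.
Mg contributes 1.38 × 24.305 = 33.541 g per mole.
33.541/220.329 = 0.1522 → 15.22%.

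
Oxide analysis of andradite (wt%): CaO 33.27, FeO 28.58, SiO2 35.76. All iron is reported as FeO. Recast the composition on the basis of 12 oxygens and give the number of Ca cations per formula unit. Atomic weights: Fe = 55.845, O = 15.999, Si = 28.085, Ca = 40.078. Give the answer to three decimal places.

CaO: 33.27/56.077 = 0.59329 mol → 0.59329 mol Ca, 0.59329 mol O.
FeO: 28.58/71.844 = 0.39781 mol → 0.39781 mol Fe, 0.39781 mol O.
SiO2: 35.76/60.083 = 0.59518 mol → 0.59518 mol Si, 1.19036 mol O.
Total oxygen = 2.18146 mol. Normalization factor = 12/2.18146 = 5.50090.
Ca per 12 O = 0.59329 × 5.50090 = 3.264.

3.264 Ca apfu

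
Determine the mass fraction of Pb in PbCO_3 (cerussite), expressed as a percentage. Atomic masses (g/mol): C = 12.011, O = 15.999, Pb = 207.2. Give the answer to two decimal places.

Formula mass = 1×207.2 + 1×12.011 + 3×15.999 = 267.208 g/mol, of which 207.200 g is Pb.
So Pb makes up 207.200/267.208 = 0.7754 of the mass, i.e. 77.54%.

77.54 weight percent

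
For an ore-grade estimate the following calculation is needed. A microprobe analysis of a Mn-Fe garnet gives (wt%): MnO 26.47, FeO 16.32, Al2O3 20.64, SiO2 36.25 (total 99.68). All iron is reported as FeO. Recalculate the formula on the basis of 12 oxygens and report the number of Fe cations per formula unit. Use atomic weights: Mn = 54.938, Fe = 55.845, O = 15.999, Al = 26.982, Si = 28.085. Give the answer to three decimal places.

1.129 Fe apfu

MnO: 26.47/70.937 = 0.37315 mol → 0.37315 mol Mn, 0.37315 mol O.
FeO: 16.32/71.844 = 0.22716 mol → 0.22716 mol Fe, 0.22716 mol O.
Al2O3: 20.64/101.961 = 0.20243 mol → 0.40486 mol Al, 0.60729 mol O.
SiO2: 36.25/60.083 = 0.60333 mol → 0.60333 mol Si, 1.20666 mol O.
Total oxygen = 2.41426 mol. Normalization factor = 12/2.41426 = 4.97047.
Fe per 12 O = 0.22716 × 4.97047 = 1.129.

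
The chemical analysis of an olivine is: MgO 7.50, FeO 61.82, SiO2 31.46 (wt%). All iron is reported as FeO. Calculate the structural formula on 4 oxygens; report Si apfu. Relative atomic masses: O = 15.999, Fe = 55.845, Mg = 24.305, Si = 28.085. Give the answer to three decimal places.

1.000 Si apfu

MgO: 7.50/40.304 = 0.18609 mol → 0.18609 mol Mg, 0.18609 mol O.
FeO: 61.82/71.844 = 0.86048 mol → 0.86048 mol Fe, 0.86048 mol O.
SiO2: 31.46/60.083 = 0.52361 mol → 0.52361 mol Si, 1.04722 mol O.
Total oxygen = 2.09379 mol. Normalization factor = 4/2.09379 = 1.91041.
Si per 4 O = 0.52361 × 1.91041 = 1.000.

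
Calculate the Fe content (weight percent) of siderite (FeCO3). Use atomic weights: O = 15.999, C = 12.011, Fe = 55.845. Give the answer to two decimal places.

48.20 weight percent

Molar mass of FeCO3: 1*55.845 + 1*12.011 + 3*15.999 = 115.853 g/mol.
Mass of Fe per formula unit: 1 × 55.845 = 55.845 g.
Weight fraction Fe = 55.845 / 115.853 = 0.4820.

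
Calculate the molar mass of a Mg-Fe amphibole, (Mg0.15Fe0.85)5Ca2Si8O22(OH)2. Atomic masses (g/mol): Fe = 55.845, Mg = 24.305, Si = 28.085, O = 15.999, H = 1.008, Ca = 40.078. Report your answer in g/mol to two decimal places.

M = 0.75×24.305 + 4.25×55.845 + 2×40.078 + 8×28.085 + 24×15.999 + 2×1.008

946.40 g/mol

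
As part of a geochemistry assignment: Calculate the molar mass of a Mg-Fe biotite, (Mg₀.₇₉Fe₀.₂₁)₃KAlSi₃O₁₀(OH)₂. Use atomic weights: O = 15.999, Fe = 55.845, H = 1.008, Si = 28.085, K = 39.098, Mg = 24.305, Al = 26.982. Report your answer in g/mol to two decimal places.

437.12 g/mol

M = 2.37×24.305 + 0.63×55.845 + 1×39.098 + 1×26.982 + 3×28.085 + 12×15.999 + 2×1.008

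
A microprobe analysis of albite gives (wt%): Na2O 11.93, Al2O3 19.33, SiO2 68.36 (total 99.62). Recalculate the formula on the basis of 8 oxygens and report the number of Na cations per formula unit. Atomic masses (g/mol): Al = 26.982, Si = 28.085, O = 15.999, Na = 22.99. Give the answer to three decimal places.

1.014 Na apfu

Na2O (M=61.979): mol = 0.19248; Na = 0.38496, O = 0.19248.
Al2O3 (M=101.961): mol = 0.18958; Al = 0.37916, O = 0.56874.
SiO2 (M=60.083): mol = 1.13776; Si = 1.13776, O = 2.27552.
ΣO = 3.03674; factor = 8/ΣO = 2.63440.
Na apfu = 0.38496 × 2.63440 = 1.014.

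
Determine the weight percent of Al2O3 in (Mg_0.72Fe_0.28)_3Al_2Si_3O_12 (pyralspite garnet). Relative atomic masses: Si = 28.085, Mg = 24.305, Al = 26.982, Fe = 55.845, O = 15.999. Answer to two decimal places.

M((Mg_0.72Fe_0.28)_3Al_2Si_3O_12) = 429.616 g/mol; M(Al2O3) = 101.961 g/mol.
Moles Al2O3 per formula unit = 2 Al ÷ 2 = 1.0000.
Al2O3 fraction = (1.0000 × 101.961) / 429.616 = 101.961/429.616 = 0.2373.

23.73 wt%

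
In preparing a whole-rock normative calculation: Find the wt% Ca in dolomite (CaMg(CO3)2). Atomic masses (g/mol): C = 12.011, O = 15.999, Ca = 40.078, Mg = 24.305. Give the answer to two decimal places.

Molar mass of CaMg(CO3)2: 1×40.078 + 1×24.305 + 2×12.011 + 6×15.999 = 184.399 g/mol.
Mass of Ca per formula unit: 1 × 40.078 = 40.078 g.
Weight fraction Ca = 40.078 / 184.399 = 0.2173.

21.73 mass %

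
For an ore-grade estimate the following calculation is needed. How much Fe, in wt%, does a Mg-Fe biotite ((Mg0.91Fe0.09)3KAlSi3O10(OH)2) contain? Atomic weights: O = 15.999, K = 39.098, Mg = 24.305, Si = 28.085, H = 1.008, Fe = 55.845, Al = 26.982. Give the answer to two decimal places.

3.54 wt%

M((Mg0.91Fe0.09)3KAlSi3O10(OH)2) = 425.770 g/mol.
Fe contributes 0.27 × 55.845 = 15.078 g per mole.
15.078/425.770 = 0.0354 → 3.54%.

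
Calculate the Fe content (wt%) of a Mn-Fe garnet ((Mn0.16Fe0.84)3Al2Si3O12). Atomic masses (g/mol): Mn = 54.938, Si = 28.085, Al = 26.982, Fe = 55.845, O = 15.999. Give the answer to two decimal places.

28.30 wt%

Formula mass = 0.48×54.938 + 2.52×55.845 + 2×26.982 + 3×28.085 + 12×15.999 = 497.307 g/mol, of which 140.729 g is Fe.
So Fe makes up 140.729/497.307 = 0.2830 of the mass, i.e. 28.30%.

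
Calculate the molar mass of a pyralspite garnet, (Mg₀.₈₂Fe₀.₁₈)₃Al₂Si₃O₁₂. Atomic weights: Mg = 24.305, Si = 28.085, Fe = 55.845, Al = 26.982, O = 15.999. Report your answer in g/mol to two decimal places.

420.15 g/mol

Mg: 2.46 × 24.305 = 59.7903
Fe: 0.54 × 55.845 = 30.1563
Al: 2 × 26.982 = 53.9640
Si: 3 × 28.085 = 84.2550
O: 12 × 15.999 = 191.9880
Summing the contributions gives the formula mass.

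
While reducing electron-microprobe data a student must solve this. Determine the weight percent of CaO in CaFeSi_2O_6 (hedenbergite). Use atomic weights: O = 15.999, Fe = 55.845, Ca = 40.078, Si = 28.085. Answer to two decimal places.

M(CaFeSi_2O_6) = 248.087 g/mol; M(CaO) = 56.077 g/mol.
Moles CaO per formula unit = 1 Ca ÷ 1 = 1.0000.
CaO fraction = (1.0000 × 56.077) / 248.087 = 56.077/248.087 = 0.2260.

22.60 wt%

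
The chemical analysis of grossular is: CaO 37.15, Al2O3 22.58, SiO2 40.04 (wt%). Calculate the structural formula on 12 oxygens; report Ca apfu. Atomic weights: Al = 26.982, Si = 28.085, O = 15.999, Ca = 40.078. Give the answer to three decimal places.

2.989 Ca apfu

37.15 wt% CaO ÷ 56.077 g/mol = 0.66248 mol, giving 0.66248 Ca and 0.66248 O.
22.58 wt% Al2O3 ÷ 101.961 g/mol = 0.22146 mol, giving 0.44292 Al and 0.66438 O.
40.04 wt% SiO2 ÷ 60.083 g/mol = 0.66641 mol, giving 0.66641 Si and 1.33282 O.
Oxygen sums to 2.65968; scaling by 12/2.65968 = 4.51182 puts the formula on 12 O.
Ca: 0.66248 × 4.51182 = 2.989 atoms per formula unit.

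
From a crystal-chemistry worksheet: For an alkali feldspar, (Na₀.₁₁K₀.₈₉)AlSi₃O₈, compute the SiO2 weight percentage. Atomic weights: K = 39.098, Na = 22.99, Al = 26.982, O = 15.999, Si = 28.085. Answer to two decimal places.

M((Na₀.₁₁K₀.₈₉)AlSi₃O₈) = 276.555 g/mol; M(SiO2) = 60.083 g/mol.
Moles SiO2 per formula unit = 3 Si ÷ 1 = 3.0000.
SiO2 fraction = (3.0000 × 60.083) / 276.555 = 180.249/276.555 = 0.6518.

65.18 wt%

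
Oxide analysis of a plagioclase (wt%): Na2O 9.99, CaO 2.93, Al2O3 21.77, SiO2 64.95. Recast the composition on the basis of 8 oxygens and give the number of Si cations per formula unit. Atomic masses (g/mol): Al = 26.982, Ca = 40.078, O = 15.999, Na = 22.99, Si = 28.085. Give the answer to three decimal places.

9.99 wt% Na2O ÷ 61.979 g/mol = 0.16118 mol, giving 0.32236 Na and 0.16118 O.
2.93 wt% CaO ÷ 56.077 g/mol = 0.05225 mol, giving 0.05225 Ca and 0.05225 O.
21.77 wt% Al2O3 ÷ 101.961 g/mol = 0.21351 mol, giving 0.42702 Al and 0.64053 O.
64.95 wt% SiO2 ÷ 60.083 g/mol = 1.08100 mol, giving 1.08100 Si and 2.16200 O.
Oxygen sums to 3.01596; scaling by 8/3.01596 = 2.65256 puts the formula on 8 O.
Si: 1.08100 × 2.65256 = 2.867 atoms per formula unit.

2.867 Si apfu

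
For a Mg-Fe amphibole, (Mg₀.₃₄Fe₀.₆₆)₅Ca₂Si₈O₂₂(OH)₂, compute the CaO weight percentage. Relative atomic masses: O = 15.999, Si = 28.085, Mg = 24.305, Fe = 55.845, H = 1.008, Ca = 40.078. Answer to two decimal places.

12.24 wt%

M((Mg₀.₃₄Fe₀.₆₆)₅Ca₂Si₈O₂₂(OH)₂) = 916.435 g/mol; M(CaO) = 56.077 g/mol.
Moles CaO per formula unit = 2 Ca ÷ 1 = 2.0000.
CaO fraction = (2.0000 × 56.077) / 916.435 = 112.154/916.435 = 0.1224.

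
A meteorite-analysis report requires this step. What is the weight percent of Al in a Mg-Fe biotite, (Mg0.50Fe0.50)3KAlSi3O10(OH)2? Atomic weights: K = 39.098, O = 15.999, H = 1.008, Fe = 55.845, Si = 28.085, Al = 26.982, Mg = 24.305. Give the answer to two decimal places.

5.81 mass %

Molar mass of (Mg0.50Fe0.50)3KAlSi3O10(OH)2: 1.50×24.305 + 1.50×55.845 + 1×39.098 + 1×26.982 + 3×28.085 + 12×15.999 + 2×1.008 = 464.564 g/mol.
Mass of Al per formula unit: 1 × 26.982 = 26.982 g.
Weight fraction Al = 26.982 / 464.564 = 0.0581.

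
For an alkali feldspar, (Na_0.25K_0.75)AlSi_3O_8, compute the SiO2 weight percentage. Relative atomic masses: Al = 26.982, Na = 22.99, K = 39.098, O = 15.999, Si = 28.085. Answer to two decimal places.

Molar mass of (Na_0.25K_0.75)AlSi_3O_8 = 0.25×22.99 + 0.75×39.098 + 1×26.982 + 3×28.085 + 8×15.999 = 274.300 g/mol.
Each formula unit contains 3 Si, equivalent to 3/1 = 3.0000 mol SiO2.
M(SiO2) = 1×28.085 + 2×15.999 = 60.083 g/mol.
Mass of SiO2 per formula unit = 3.0000 × 60.083 = 180.249 g.
SiO2 wt% = 180.249 / 274.300 × 100 = 65.71%.

65.71 wt%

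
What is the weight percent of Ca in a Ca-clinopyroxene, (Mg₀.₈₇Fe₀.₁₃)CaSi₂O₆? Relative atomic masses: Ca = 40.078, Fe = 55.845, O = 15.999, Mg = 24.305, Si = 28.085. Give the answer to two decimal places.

Formula mass = 0.87×24.305 + 0.13×55.845 + 1×40.078 + 2×28.085 + 6×15.999 = 220.647 g/mol, of which 40.078 g is Ca.
So Ca makes up 40.078/220.647 = 0.1816 of the mass, i.e. 18.16%.

18.16 mass %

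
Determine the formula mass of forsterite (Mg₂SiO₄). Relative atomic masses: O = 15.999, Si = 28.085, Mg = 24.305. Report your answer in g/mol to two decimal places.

M = 2*24.305 + 1*28.085 + 4*15.999

140.69 g/mol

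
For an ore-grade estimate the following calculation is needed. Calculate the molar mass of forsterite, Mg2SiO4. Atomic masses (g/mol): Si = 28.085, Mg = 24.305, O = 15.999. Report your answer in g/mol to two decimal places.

140.69 g/mol

The formula mass is the sum 2(24.305) + 1(28.085) + 4(15.999).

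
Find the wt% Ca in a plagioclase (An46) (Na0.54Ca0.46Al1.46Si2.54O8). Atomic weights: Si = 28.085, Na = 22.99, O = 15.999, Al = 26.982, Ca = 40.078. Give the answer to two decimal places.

M(Na0.54Ca0.46Al1.46Si2.54O8) = 269.572 g/mol.
Ca contributes 0.46 × 40.078 = 18.436 g per mole.
18.436/269.572 = 0.0684 → 6.84%.

6.84 weight percent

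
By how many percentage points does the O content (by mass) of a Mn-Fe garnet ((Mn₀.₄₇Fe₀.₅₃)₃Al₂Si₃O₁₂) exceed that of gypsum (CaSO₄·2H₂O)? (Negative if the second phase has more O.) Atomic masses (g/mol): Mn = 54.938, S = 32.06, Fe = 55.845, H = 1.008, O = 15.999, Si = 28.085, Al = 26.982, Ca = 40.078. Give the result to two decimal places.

M((Mn₀.₄₇Fe₀.₅₃)₃Al₂Si₃O₁₂) = 496.463 g/mol, so wt% O = 191.988/496.463 × 100 = 38.67%.
M(CaSO₄·2H₂O) = 172.164 g/mol, so wt% O = 95.994/172.164 × 100 = 55.76%.
38.67 − 55.76 = -17.09 pp.

-17.09 percentage points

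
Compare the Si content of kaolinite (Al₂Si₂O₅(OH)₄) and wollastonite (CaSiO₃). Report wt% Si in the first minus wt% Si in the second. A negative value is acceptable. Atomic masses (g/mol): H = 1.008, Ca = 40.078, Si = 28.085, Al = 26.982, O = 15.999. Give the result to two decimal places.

-2.42 percentage points

Si in Al₂Si₂O₅(OH)₄: molar mass 258.157 g/mol; 2×28.085 = 56.170 g → 21.76 wt%.
Si in CaSiO₃: molar mass 116.160 g/mol; 1×28.085 = 28.085 g → 24.18 wt%.
Difference = 21.76 − 24.18 = -2.42 percentage points.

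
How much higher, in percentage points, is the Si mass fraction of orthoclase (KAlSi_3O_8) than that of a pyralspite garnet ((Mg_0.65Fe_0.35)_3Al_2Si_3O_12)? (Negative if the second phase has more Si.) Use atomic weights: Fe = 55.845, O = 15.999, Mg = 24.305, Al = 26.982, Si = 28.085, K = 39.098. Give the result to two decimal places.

10.96 percentage points

Si in KAlSi_3O_8: molar mass 278.327 g/mol; 3×28.085 = 84.255 g → 30.27 wt%.
Si in (Mg_0.65Fe_0.35)_3Al_2Si_3O_12: molar mass 436.239 g/mol; 3×28.085 = 84.255 g → 19.31 wt%.
Difference = 30.27 − 19.31 = 10.96 percentage points.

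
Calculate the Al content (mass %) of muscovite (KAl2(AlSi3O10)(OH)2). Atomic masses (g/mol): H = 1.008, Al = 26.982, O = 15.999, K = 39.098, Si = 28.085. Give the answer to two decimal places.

20.32 mass %

Formula mass = 1*39.098 + 3*26.982 + 3*28.085 + 12*15.999 + 2*1.008 = 398.303 g/mol, of which 80.946 g is Al.
So Al makes up 80.946/398.303 = 0.2032 of the mass, i.e. 20.32%.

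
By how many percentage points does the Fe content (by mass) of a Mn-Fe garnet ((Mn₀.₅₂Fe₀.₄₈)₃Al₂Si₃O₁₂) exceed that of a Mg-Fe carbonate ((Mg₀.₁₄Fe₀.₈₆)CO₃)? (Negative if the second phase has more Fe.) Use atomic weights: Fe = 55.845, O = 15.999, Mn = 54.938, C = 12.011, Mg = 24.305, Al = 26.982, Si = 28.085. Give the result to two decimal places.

-26.90 percentage points

First mineral: 80.417 g Fe in 496.327 g formula = 16.20 wt% Fe.
Second mineral: 48.027 g Fe in 111.437 g formula = 43.10 wt% Fe.
16.20% − 43.10% gives a difference of -26.90 percentage points.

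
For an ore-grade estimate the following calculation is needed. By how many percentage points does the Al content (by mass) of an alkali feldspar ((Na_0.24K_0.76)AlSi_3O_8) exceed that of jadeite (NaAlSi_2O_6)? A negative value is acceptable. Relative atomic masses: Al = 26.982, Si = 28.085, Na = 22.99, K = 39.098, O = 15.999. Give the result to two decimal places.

-3.52 percentage points

Al in (Na_0.24K_0.76)AlSi_3O_8: molar mass 274.461 g/mol; 1×26.982 = 26.982 g → 9.83 wt%.
Al in NaAlSi_2O_6: molar mass 202.136 g/mol; 1×26.982 = 26.982 g → 13.35 wt%.
Difference = 9.83 − 13.35 = -3.52 percentage points.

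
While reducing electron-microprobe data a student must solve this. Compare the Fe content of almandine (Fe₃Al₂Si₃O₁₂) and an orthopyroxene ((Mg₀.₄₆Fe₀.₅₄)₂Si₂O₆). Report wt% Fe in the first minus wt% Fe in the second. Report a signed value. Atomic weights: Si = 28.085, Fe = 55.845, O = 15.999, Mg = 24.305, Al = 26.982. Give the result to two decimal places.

Fe in Fe₃Al₂Si₃O₁₂: molar mass 497.742 g/mol; 3×55.845 = 167.535 g → 33.66 wt%.
Fe in (Mg₀.₄₆Fe₀.₅₄)₂Si₂O₆: molar mass 234.837 g/mol; 1.08×55.845 = 60.313 g → 25.68 wt%.
Difference = 33.66 − 25.68 = 7.98 percentage points.

7.98 percentage points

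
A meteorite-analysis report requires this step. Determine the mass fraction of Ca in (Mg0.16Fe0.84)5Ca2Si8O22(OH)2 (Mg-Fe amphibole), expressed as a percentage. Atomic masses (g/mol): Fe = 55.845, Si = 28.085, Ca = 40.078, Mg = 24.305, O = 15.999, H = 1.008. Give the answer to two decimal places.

Molar mass of (Mg0.16Fe0.84)5Ca2Si8O22(OH)2: 0.80*24.305 + 4.20*55.845 + 2*40.078 + 8*28.085 + 24*15.999 + 2*1.008 = 944.821 g/mol.
Mass of Ca per formula unit: 2 × 40.078 = 80.156 g.
Weight fraction Ca = 80.156 / 944.821 = 0.0848.

8.48 mass %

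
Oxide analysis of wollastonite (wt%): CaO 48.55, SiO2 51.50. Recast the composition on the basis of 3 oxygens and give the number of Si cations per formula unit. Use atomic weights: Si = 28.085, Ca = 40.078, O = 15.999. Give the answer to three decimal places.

0.997 Si apfu

CaO: 48.55/56.077 = 0.86577 mol → 0.86577 mol Ca, 0.86577 mol O.
SiO2: 51.50/60.083 = 0.85715 mol → 0.85715 mol Si, 1.71430 mol O.
Total oxygen = 2.58007 mol. Normalization factor = 3/2.58007 = 1.16276.
Si per 3 O = 0.85715 × 1.16276 = 0.997.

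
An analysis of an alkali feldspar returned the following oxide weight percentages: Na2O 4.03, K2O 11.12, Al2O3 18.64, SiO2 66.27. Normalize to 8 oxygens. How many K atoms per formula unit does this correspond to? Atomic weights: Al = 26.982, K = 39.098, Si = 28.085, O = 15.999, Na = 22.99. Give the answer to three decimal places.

4.03 wt% Na2O ÷ 61.979 g/mol = 0.06502 mol, giving 0.13004 Na and 0.06502 O.
11.12 wt% K2O ÷ 94.195 g/mol = 0.11805 mol, giving 0.23610 K and 0.11805 O.
18.64 wt% Al2O3 ÷ 101.961 g/mol = 0.18281 mol, giving 0.36562 Al and 0.54843 O.
66.27 wt% SiO2 ÷ 60.083 g/mol = 1.10297 mol, giving 1.10297 Si and 2.20594 O.
Oxygen sums to 2.93744; scaling by 8/2.93744 = 2.72346 puts the formula on 8 O.
K: 0.23610 × 2.72346 = 0.643 atoms per formula unit.

0.643 K apfu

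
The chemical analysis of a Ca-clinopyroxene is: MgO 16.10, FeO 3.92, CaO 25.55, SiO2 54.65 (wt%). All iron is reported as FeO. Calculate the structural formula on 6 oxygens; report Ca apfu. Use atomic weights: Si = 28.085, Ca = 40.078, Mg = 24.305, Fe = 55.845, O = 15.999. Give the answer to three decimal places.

1.002 Ca apfu

16.10 wt% MgO ÷ 40.304 g/mol = 0.39946 mol, giving 0.39946 Mg and 0.39946 O.
3.92 wt% FeO ÷ 71.844 g/mol = 0.05456 mol, giving 0.05456 Fe and 0.05456 O.
25.55 wt% CaO ÷ 56.077 g/mol = 0.45562 mol, giving 0.45562 Ca and 0.45562 O.
54.65 wt% SiO2 ÷ 60.083 g/mol = 0.90958 mol, giving 0.90958 Si and 1.81916 O.
Oxygen sums to 2.72880; scaling by 6/2.72880 = 2.19877 puts the formula on 6 O.
Ca: 0.45562 × 2.19877 = 1.002 atoms per formula unit.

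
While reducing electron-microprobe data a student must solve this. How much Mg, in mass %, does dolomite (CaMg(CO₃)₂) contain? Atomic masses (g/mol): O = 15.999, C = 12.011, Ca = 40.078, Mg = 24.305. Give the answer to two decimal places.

Formula mass = 1·40.078 + 1·24.305 + 2·12.011 + 6·15.999 = 184.399 g/mol, of which 24.305 g is Mg.
So Mg makes up 24.305/184.399 = 0.1318 of the mass, i.e. 13.18%.

13.18 mass %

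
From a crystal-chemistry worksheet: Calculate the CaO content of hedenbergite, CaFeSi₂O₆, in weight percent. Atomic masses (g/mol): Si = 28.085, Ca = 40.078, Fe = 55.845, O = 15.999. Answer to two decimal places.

22.60 wt%

Molar mass of CaFeSi₂O₆ = 1×40.078 + 1×55.845 + 2×28.085 + 6×15.999 = 248.087 g/mol.
Each formula unit contains 1 Ca, equivalent to 1/1 = 1.0000 mol CaO.
M(CaO) = 1×40.078 + 1×15.999 = 56.077 g/mol.
Mass of CaO per formula unit = 1.0000 × 56.077 = 56.077 g.
CaO wt% = 56.077 / 248.087 × 100 = 22.60%.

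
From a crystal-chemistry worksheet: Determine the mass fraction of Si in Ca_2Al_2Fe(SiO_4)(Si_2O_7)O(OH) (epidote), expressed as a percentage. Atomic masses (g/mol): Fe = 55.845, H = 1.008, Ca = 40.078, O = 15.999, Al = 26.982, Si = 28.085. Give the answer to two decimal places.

17.44 wt%

M(Ca_2Al_2Fe(SiO_4)(Si_2O_7)O(OH)) = 483.215 g/mol.
Si contributes 3 × 28.085 = 84.255 g per mole.
84.255/483.215 = 0.1744 → 17.44%.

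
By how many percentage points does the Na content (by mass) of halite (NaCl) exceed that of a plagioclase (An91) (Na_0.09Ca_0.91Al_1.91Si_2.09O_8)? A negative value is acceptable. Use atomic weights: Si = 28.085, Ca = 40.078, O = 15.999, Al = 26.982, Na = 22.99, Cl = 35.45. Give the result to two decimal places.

38.59 percentage points

First mineral: 22.990 g Na in 58.440 g formula = 39.34 wt% Na.
Second mineral: 2.069 g Na in 276.765 g formula = 0.75 wt% Na.
39.34% − 0.75% gives a difference of 38.59 percentage points.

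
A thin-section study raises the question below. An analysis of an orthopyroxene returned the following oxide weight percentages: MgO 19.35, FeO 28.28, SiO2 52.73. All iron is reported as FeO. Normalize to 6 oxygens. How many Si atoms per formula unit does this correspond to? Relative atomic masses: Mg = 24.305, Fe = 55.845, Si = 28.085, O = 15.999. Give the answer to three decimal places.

MgO (M=40.304): mol = 0.48010; Mg = 0.48010, O = 0.48010.
FeO (M=71.844): mol = 0.39363; Fe = 0.39363, O = 0.39363.
SiO2 (M=60.083): mol = 0.87762; Si = 0.87762, O = 1.75524.
ΣO = 2.62897; factor = 6/ΣO = 2.28226.
Si apfu = 0.87762 × 2.28226 = 2.003.

2.003 Si apfu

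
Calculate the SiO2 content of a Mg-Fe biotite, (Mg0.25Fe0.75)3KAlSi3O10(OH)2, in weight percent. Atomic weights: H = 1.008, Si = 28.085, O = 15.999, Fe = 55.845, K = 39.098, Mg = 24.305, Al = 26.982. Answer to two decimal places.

36.92 wt%

Formula mass = 488.219 g/mol.
3 Si → 3.0000 mol SiO2 per formula unit; M(SiO2) = 60.083, so SiO2 mass = 180.249 g.
180.249/488.219 × 100 = 36.92 wt%.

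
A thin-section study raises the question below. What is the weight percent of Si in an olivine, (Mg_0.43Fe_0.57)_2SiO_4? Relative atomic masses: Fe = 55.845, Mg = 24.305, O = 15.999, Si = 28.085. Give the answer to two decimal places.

15.90 mass %

Formula mass = 0.86×24.305 + 1.14×55.845 + 1×28.085 + 4×15.999 = 176.647 g/mol, of which 28.085 g is Si.
So Si makes up 28.085/176.647 = 0.1590 of the mass, i.e. 15.90%.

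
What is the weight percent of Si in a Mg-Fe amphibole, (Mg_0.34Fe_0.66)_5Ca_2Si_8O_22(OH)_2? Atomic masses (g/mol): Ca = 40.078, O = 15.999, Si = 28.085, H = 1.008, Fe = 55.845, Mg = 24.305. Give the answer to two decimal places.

Formula mass = 1.70×24.305 + 3.30×55.845 + 2×40.078 + 8×28.085 + 24×15.999 + 2×1.008 = 916.435 g/mol, of which 224.680 g is Si.
So Si makes up 224.680/916.435 = 0.2452 of the mass, i.e. 24.52%.

24.52 mass %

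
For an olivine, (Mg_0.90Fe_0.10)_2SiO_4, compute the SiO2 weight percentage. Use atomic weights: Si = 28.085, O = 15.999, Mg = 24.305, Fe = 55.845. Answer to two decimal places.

Formula mass = 146.999 g/mol.
1 Si → 1.0000 mol SiO2 per formula unit; M(SiO2) = 60.083, so SiO2 mass = 60.083 g.
60.083/146.999 × 100 = 40.87 wt%.

40.87 wt%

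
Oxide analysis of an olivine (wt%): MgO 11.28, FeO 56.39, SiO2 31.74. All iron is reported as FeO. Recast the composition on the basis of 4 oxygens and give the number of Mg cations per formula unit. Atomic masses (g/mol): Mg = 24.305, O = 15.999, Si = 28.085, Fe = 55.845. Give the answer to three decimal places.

MgO: 11.28/40.304 = 0.27987 mol → 0.27987 mol Mg, 0.27987 mol O.
FeO: 56.39/71.844 = 0.78490 mol → 0.78490 mol Fe, 0.78490 mol O.
SiO2: 31.74/60.083 = 0.52827 mol → 0.52827 mol Si, 1.05654 mol O.
Total oxygen = 2.12131 mol. Normalization factor = 4/2.12131 = 1.88563.
Mg per 4 O = 0.27987 × 1.88563 = 0.528.

0.528 Mg apfu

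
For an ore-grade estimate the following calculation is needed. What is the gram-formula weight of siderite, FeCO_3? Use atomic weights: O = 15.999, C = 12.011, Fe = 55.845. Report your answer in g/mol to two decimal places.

115.85 g/mol

Fe: 1 × 55.845 = 55.8450
C: 1 × 12.011 = 12.0110
O: 3 × 15.999 = 47.9970
Summing the contributions gives the formula mass.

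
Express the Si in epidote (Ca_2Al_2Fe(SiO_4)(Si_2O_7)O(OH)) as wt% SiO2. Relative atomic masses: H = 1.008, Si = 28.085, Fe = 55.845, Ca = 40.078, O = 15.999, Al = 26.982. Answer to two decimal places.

M(Ca_2Al_2Fe(SiO_4)(Si_2O_7)O(OH)) = 483.215 g/mol; M(SiO2) = 60.083 g/mol.
Moles SiO2 per formula unit = 3 Si ÷ 1 = 3.0000.
SiO2 fraction = (3.0000 × 60.083) / 483.215 = 180.249/483.215 = 0.3730.

37.30 wt%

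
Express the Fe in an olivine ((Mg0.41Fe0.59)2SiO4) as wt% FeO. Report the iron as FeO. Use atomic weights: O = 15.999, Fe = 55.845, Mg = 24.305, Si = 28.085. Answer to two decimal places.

M((Mg0.41Fe0.59)2SiO4) = 177.908 g/mol; M(FeO) = 71.844 g/mol.
Moles FeO per formula unit = 1.18 Fe ÷ 1 = 1.1800.
FeO fraction = (1.1800 × 71.844) / 177.908 = 84.776/177.908 = 0.4765.

47.65 wt%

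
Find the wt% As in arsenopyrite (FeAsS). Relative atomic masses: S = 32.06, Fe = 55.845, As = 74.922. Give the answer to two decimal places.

M(FeAsS) = 162.827 g/mol.
As contributes 1 × 74.922 = 74.922 g per mole.
74.922/162.827 = 0.4601 → 46.01%.

46.01 mass %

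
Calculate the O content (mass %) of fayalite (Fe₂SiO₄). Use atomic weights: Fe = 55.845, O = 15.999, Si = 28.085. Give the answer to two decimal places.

31.41 mass %

Molar mass of Fe₂SiO₄: 2*55.845 + 1*28.085 + 4*15.999 = 203.771 g/mol.
Mass of O per formula unit: 4 × 15.999 = 63.996 g.
Weight fraction O = 63.996 / 203.771 = 0.3141.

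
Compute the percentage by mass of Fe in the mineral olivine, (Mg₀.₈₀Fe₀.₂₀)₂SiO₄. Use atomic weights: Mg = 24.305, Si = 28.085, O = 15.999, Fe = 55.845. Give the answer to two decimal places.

14.57 mass %

M((Mg₀.₈₀Fe₀.₂₀)₂SiO₄) = 153.307 g/mol.
Fe contributes 0.40 × 55.845 = 22.338 g per mole.
22.338/153.307 = 0.1457 → 14.57%.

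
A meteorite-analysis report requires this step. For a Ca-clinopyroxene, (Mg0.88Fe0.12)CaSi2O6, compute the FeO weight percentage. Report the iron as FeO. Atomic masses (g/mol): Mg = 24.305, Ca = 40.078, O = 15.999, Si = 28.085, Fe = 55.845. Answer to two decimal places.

M((Mg0.88Fe0.12)CaSi2O6) = 220.332 g/mol; M(FeO) = 71.844 g/mol.
Moles FeO per formula unit = 0.12 Fe ÷ 1 = 0.1200.
FeO fraction = (0.1200 × 71.844) / 220.332 = 8.621/220.332 = 0.0391.

3.91 wt%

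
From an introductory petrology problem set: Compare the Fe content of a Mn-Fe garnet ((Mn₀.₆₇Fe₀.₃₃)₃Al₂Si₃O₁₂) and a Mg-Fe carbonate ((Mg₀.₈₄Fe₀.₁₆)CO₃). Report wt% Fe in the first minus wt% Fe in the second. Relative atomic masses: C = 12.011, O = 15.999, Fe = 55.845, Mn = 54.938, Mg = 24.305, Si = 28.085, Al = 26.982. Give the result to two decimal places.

M((Mn₀.₆₇Fe₀.₃₃)₃Al₂Si₃O₁₂) = 495.919 g/mol, so wt% Fe = 55.287/495.919 × 100 = 11.15%.
M((Mg₀.₈₄Fe₀.₁₆)CO₃) = 89.359 g/mol, so wt% Fe = 8.935/89.359 × 100 = 10.00%.
11.15 − 10.00 = 1.15 pp.

1.15 percentage points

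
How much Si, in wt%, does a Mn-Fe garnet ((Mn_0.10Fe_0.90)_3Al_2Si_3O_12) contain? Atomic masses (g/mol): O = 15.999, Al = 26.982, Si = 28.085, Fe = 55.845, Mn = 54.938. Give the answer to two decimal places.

16.94 wt%

Formula mass = 0.30*54.938 + 2.70*55.845 + 2*26.982 + 3*28.085 + 12*15.999 = 497.470 g/mol, of which 84.255 g is Si.
So Si makes up 84.255/497.470 = 0.1694 of the mass, i.e. 16.94%.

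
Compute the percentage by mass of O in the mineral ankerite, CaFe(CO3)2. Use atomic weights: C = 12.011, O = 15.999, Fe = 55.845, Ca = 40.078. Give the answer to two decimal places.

44.45 mass %

Formula mass = 1*40.078 + 1*55.845 + 2*12.011 + 6*15.999 = 215.939 g/mol, of which 95.994 g is O.
So O makes up 95.994/215.939 = 0.4445 of the mass, i.e. 44.45%.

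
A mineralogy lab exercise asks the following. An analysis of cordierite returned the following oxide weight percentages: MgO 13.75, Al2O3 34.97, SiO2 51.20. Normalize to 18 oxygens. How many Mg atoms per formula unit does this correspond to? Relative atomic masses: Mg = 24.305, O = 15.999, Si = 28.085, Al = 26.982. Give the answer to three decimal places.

1.997 Mg apfu

MgO: 13.75/40.304 = 0.34116 mol → 0.34116 mol Mg, 0.34116 mol O.
Al2O3: 34.97/101.961 = 0.34297 mol → 0.68594 mol Al, 1.02891 mol O.
SiO2: 51.20/60.083 = 0.85215 mol → 0.85215 mol Si, 1.70430 mol O.
Total oxygen = 3.07437 mol. Normalization factor = 18/3.07437 = 5.85486.
Mg per 18 O = 0.34116 × 5.85486 = 1.997.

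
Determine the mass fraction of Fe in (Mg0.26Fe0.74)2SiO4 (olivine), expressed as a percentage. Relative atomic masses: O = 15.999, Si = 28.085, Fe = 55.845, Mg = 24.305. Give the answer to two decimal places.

Molar mass of (Mg0.26Fe0.74)2SiO4: 0.52·24.305 + 1.48·55.845 + 1·28.085 + 4·15.999 = 187.370 g/mol.
Mass of Fe per formula unit: 1.48 × 55.845 = 82.651 g.
Weight fraction Fe = 82.651 / 187.370 = 0.4411.

44.11 wt%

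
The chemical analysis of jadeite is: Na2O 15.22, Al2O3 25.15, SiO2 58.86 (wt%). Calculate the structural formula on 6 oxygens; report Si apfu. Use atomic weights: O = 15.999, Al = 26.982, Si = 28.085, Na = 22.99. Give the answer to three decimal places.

Na2O: 15.22/61.979 = 0.24557 mol → 0.49114 mol Na, 0.24557 mol O.
Al2O3: 25.15/101.961 = 0.24666 mol → 0.49332 mol Al, 0.73998 mol O.
SiO2: 58.86/60.083 = 0.97964 mol → 0.97964 mol Si, 1.95928 mol O.
Total oxygen = 2.94483 mol. Normalization factor = 6/2.94483 = 2.03747.
Si per 6 O = 0.97964 × 2.03747 = 1.996.

1.996 Si apfu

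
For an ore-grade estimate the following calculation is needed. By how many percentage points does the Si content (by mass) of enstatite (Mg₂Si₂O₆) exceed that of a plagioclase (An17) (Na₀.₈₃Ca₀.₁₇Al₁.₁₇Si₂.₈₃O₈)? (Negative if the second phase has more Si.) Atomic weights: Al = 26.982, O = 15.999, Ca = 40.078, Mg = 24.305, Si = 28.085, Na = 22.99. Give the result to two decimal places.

-2.02 percentage points

M(Mg₂Si₂O₆) = 200.774 g/mol, so wt% Si = 56.170/200.774 × 100 = 27.98%.
M(Na₀.₈₃Ca₀.₁₇Al₁.₁₇Si₂.₈₃O₈) = 264.936 g/mol, so wt% Si = 79.481/264.936 × 100 = 30.00%.
27.98 − 30.00 = -2.02 pp.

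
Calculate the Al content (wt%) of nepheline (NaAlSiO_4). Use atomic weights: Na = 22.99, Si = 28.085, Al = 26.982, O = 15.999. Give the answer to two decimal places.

M(NaAlSiO_4) = 142.053 g/mol.
Al contributes 1 × 26.982 = 26.982 g per mole.
26.982/142.053 = 0.1899 → 18.99%.

18.99 wt%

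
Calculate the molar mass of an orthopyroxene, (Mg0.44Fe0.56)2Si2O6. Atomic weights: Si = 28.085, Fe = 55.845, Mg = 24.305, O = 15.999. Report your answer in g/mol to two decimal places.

M = 0.88·24.305 + 1.12·55.845 + 2·28.085 + 6·15.999

236.10 g/mol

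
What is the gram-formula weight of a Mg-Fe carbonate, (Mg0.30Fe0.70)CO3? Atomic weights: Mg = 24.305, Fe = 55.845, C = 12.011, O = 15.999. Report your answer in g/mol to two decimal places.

106.39 g/mol

Mg: 0.30 × 24.305 = 7.2915
Fe: 0.70 × 55.845 = 39.0915
C: 1 × 12.011 = 12.0110
O: 3 × 15.999 = 47.9970
Summing the contributions gives the formula mass.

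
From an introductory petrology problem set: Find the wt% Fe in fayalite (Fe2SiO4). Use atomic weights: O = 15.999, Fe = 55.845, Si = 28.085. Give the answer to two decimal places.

54.81 weight percent

Molar mass of Fe2SiO4: 2*55.845 + 1*28.085 + 4*15.999 = 203.771 g/mol.
Mass of Fe per formula unit: 2 × 55.845 = 111.690 g.
Weight fraction Fe = 111.690 / 203.771 = 0.5481.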